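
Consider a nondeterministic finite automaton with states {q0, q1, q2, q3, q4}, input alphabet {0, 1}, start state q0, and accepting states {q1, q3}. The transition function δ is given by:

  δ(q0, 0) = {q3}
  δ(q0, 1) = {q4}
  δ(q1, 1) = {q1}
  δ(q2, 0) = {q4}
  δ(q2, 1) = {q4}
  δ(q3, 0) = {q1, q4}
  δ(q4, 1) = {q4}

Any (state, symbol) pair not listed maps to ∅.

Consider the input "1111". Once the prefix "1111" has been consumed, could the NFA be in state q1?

No

Start in {q0}.
Read '1': q0→{q4}; now {q4}.
Read '1': q4→{q4}; now {q4}.
Read '1': q4→{q4}; now {q4}.
Read '1': q4→{q4}; now {q4}.
State q1 is not in {q4}.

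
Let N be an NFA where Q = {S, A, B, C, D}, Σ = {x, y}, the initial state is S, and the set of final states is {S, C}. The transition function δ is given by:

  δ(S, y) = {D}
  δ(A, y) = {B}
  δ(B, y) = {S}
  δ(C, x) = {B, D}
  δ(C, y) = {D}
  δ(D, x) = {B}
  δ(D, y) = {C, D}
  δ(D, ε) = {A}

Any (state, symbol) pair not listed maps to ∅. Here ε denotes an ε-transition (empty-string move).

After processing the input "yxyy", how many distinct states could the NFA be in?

Start in {S}.
Read 'y': S→{D}; union {D}; ε-closure = {A, D}.
Read 'x': A→∅, D→{B}; now {B}.
Read 'y': B→{S}; now {S}.
Read 'y': S→{D}; union {D}; ε-closure = {A, D}.
That set has 2 states.

2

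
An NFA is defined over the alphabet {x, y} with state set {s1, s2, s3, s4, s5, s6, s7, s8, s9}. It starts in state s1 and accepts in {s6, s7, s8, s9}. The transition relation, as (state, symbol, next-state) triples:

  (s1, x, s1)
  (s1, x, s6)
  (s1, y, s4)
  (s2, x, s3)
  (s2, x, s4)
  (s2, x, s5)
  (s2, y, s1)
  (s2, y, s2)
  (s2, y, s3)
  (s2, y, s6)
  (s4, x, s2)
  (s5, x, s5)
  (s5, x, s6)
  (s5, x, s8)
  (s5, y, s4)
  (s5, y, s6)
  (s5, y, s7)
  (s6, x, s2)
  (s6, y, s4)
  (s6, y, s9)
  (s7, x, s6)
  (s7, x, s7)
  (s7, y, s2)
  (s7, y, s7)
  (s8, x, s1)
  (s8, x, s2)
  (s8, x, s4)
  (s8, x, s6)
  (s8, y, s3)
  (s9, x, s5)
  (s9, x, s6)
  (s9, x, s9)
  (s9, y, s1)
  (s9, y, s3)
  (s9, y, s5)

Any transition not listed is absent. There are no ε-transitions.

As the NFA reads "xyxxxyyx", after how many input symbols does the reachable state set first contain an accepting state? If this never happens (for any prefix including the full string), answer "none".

1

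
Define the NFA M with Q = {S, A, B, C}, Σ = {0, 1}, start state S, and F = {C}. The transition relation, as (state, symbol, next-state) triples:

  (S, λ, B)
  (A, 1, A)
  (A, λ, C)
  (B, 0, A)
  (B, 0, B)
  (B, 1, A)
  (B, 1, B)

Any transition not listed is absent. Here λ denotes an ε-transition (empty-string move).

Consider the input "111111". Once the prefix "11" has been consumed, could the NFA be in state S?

Start: ε-closure({S}) = {S, B}.
Read '1': S→∅, B→{A, B}; union {A, B}; ε-closure = {A, B, C}.
Read '1': A→{A}, B→{A, B}, C→∅; union {A, B}; ε-closure = {A, B, C}.
State S is not in {A, B, C}.

No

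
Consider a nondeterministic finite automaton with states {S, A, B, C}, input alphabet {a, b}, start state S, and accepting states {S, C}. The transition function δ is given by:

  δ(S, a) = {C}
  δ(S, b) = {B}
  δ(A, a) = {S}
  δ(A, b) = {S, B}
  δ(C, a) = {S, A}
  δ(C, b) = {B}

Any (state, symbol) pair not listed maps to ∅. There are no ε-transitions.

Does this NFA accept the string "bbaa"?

Start in {S}.
Read 'b': S→{B}; now {B}.
Read 'b': B→∅; now ∅.
The set is empty and remains empty for the remaining 2 symbols.
The final set ∅ contains no accepting state.

No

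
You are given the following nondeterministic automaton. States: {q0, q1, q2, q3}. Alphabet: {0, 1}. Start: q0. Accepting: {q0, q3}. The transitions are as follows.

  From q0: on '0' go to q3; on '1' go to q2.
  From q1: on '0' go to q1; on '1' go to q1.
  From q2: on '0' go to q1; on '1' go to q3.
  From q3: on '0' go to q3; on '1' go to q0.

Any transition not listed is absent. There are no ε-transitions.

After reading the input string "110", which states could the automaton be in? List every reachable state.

Start in {q0}.
Read '1': q0→{q2}; now {q2}.
Read '1': q2→{q3}; now {q3}.
Read '0': q3→{q3}; now {q3}.

{q3}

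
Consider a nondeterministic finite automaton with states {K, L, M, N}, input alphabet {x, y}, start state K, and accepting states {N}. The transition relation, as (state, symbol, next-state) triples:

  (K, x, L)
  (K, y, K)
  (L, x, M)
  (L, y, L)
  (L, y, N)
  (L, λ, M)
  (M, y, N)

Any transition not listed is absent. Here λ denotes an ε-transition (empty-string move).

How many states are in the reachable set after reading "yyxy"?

Start in {K}.
Read 'y': K→{K}; now {K}.
Read 'y': K→{K}; now {K}.
Read 'x': K→{L}; union {L}; ε-closure = {L, M}.
Read 'y': L→{L, N}, M→{N}; union {L, N}; ε-closure = {L, M, N}.
That set has 3 states.

3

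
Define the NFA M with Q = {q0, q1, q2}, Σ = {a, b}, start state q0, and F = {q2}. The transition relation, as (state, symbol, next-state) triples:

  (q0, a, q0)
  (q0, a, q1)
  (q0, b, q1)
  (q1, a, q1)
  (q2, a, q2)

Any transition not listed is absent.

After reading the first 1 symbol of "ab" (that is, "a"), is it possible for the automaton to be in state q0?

Yes

Start in {q0}.
Read 'a': {q0} → {q0, q1}.
State q0 is in {q0, q1}.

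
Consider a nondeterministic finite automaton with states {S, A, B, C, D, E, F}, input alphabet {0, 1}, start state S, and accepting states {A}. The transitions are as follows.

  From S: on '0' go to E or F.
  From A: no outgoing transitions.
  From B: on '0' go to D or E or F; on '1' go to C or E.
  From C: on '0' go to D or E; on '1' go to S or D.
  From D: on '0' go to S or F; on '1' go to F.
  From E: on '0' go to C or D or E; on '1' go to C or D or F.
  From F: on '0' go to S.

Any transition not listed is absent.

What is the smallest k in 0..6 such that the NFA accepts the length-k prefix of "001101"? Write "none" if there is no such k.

none

Start in {S}.
Read '0': S→{E, F}; now {E, F}.
Read '0': E→{C, D, E}, F→{S}; now {S, C, D, E}.
Read '1': S→∅, C→{S, D}, D→{F}, E→{C, D, F}; now {S, C, D, F}.
Read '1': S→∅, C→{S, D}, D→{F}, F→∅; now {S, D, F}.
Read '0': S→{E, F}, D→{S, F}, F→{S}; now {S, E, F}.
Read '1': S→∅, E→{C, D, F}, F→∅; now {C, D, F}.
No reachable set along the way intersects F.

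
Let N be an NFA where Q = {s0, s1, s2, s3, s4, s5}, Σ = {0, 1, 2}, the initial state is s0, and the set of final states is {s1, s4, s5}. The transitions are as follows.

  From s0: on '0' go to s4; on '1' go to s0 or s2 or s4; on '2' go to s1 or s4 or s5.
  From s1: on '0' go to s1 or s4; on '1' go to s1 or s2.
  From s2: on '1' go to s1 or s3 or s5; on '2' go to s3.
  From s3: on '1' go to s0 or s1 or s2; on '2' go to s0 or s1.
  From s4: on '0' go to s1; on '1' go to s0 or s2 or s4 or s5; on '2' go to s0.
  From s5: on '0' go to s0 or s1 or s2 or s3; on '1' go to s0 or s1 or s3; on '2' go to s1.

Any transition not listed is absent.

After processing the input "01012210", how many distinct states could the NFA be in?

5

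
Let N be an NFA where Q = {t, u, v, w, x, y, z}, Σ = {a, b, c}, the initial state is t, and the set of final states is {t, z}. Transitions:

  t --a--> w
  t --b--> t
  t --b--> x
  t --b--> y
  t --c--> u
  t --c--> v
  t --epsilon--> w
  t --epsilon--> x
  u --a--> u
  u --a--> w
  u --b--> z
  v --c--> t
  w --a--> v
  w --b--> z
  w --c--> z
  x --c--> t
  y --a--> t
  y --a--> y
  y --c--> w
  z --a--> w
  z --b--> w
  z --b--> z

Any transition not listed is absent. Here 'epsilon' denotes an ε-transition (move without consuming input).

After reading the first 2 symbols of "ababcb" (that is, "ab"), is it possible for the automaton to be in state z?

Start: ε-closure({t}) = {t, w, x}.
Read 'a': {t, w, x} → {v, w}.
Read 'b': {v, w} → {z}.
State z is in {z}.

Yes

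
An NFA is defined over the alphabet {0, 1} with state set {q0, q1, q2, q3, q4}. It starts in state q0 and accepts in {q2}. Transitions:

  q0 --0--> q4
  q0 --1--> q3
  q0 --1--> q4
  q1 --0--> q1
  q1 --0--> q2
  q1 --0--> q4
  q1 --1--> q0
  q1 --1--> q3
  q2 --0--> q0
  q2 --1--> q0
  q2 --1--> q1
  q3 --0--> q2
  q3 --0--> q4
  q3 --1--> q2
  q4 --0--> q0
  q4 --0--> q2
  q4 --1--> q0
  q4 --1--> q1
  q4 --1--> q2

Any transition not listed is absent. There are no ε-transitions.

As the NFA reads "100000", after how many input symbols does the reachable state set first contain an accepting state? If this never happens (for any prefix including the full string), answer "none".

2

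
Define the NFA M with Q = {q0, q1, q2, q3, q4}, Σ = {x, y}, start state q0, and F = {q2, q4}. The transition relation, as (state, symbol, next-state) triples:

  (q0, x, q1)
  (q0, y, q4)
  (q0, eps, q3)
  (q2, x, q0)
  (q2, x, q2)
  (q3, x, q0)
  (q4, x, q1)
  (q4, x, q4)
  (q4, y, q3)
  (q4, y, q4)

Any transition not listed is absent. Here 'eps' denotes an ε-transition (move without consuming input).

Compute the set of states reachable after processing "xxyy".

{q3, q4}

Start: ε-closure({q0}) = {q0, q3}.
Read 'x': {q0, q3} → {q0, q1, q3}.
Read 'x': {q0, q1, q3} → {q0, q1, q3}.
Read 'y': {q0, q1, q3} → {q4}.
Read 'y': {q4} → {q3, q4}.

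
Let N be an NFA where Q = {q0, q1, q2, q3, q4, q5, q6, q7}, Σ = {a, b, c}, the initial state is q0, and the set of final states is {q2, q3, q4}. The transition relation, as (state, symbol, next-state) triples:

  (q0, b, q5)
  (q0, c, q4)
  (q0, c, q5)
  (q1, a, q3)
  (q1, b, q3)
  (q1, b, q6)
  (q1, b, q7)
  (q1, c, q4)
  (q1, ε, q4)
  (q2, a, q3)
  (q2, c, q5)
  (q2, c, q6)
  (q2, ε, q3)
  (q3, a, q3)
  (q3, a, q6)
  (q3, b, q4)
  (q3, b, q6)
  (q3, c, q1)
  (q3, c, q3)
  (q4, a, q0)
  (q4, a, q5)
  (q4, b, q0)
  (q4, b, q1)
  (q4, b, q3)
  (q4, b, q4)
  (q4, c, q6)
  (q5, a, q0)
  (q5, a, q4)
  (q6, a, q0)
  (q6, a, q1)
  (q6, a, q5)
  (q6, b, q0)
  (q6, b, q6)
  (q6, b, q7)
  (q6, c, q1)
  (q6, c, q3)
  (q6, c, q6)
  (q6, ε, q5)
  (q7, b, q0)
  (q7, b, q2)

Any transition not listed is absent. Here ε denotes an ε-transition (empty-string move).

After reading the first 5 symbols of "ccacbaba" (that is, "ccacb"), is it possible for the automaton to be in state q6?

Start in {q0}.
Read 'c': q0→{q4, q5}; now {q4, q5}.
Read 'c': q4→{q6}, q5→∅; union {q6}; ε-closure = {q5, q6}.
Read 'a': q5→{q0, q4}, q6→{q0, q1, q5}; now {q0, q1, q4, q5}.
Read 'c': q0→{q4, q5}, q1→{q4}, q4→{q6}, q5→∅; now {q4, q5, q6}.
Read 'b': q4→{q0, q1, q3, q4}, q5→∅, q6→{q0, q6, q7}; union {q0, q1, q3, q4, q6, q7}; ε-closure = {q0, q1, q3, q4, q5, q6, q7}.
State q6 is in {q0, q1, q3, q4, q5, q6, q7}.

Yes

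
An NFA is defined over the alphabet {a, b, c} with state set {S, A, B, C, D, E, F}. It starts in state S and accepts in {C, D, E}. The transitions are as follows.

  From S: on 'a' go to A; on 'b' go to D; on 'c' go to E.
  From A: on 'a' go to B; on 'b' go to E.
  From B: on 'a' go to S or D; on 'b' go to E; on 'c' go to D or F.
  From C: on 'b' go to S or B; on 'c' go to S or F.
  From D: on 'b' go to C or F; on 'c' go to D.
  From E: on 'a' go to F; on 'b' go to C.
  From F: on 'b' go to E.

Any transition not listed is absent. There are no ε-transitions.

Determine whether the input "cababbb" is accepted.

Start in {S}.
Read 'c': {S} → {E}.
Read 'a': {E} → {F}.
Read 'b': {F} → {E}.
Read 'a': {E} → {F}.
Read 'b': {F} → {E}.
Read 'b': {E} → {C}.
Read 'b': {C} → {S, B}.
The final set {S, B} contains no accepting state.

No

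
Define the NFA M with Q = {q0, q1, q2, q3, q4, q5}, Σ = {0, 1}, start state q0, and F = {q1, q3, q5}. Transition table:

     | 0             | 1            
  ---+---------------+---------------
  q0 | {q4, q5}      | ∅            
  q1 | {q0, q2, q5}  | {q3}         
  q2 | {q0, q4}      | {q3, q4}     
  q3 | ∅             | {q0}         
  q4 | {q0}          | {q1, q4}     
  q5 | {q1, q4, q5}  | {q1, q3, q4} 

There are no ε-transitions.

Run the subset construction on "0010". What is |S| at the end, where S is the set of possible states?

3

Start in {q0}.
Read '0': {q0} → {q4, q5}.
Read '0': {q4, q5} → {q0, q1, q4, q5}.
Read '1': {q0, q1, q4, q5} → {q1, q3, q4}.
Read '0': {q1, q3, q4} → {q0, q2, q5}.
That set has 3 states.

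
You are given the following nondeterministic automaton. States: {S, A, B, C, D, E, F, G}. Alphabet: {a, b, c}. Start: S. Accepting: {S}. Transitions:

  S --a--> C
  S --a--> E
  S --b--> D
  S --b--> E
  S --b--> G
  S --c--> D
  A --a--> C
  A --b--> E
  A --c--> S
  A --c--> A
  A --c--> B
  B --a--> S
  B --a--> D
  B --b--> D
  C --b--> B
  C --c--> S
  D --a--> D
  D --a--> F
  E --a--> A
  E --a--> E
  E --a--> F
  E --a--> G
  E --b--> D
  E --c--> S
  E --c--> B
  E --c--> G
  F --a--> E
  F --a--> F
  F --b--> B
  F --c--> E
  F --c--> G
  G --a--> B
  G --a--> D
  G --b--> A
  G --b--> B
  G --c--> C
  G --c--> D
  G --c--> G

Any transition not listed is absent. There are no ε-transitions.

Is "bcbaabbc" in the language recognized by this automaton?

Yes

Start in {S}.
Read 'b': {S} → {D, E, G}.
Read 'c': {D, E, G} → {S, B, C, D, G}.
Read 'b': {S, B, C, D, G} → {A, B, D, E, G}.
Read 'a': {A, B, D, E, G} → {S, A, B, C, D, E, F, G}.
Read 'a': {S, A, B, C, D, E, F, G} → {S, A, B, C, D, E, F, G}.
Read 'b': {S, A, B, C, D, E, F, G} → {A, B, D, E, G}.
Read 'b': {A, B, D, E, G} → {A, B, D, E}.
Read 'c': {A, B, D, E} → {S, A, B, G}.
The final set {S, A, B, G} contains the accepting state S.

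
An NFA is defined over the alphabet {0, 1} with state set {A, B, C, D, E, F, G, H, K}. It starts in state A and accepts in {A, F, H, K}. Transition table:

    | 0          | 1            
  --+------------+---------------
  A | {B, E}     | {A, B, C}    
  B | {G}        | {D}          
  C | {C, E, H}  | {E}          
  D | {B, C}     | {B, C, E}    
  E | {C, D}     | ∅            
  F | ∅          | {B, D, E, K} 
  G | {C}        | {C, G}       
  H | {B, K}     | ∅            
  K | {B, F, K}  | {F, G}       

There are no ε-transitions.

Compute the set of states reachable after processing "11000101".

{B, C, D, E, F, G, K}

Start in {A}.
Read '1': {A} → {A, B, C}.
Read '1': {A, B, C} → {A, B, C, D, E}.
Read '0': {A, B, C, D, E} → {B, C, D, E, G, H}.
Read '0': {B, C, D, E, G, H} → {B, C, D, E, G, H, K}.
Read '0': {B, C, D, E, G, H, K} → {B, C, D, E, F, G, H, K}.
Read '1': {B, C, D, E, F, G, H, K} → {B, C, D, E, F, G, K}.
Read '0': {B, C, D, E, F, G, K} → {B, C, D, E, F, G, H, K}.
Read '1': {B, C, D, E, F, G, H, K} → {B, C, D, E, F, G, K}.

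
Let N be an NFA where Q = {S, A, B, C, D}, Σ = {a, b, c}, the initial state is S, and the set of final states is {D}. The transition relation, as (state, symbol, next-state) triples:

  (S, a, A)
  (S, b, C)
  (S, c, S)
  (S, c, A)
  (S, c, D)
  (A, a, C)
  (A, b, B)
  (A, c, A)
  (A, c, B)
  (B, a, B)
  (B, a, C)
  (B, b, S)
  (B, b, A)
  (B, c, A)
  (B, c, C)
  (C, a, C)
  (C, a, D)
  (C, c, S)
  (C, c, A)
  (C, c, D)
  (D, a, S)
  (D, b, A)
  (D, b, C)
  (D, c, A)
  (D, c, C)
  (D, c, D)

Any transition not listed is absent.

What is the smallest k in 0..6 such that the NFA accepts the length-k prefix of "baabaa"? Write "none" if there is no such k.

Start in {S}.
Read 'b': {S} → {C}.
Read 'a': {C} → {C, D}.
None of the earlier sets intersect F, but {C, D} does.

2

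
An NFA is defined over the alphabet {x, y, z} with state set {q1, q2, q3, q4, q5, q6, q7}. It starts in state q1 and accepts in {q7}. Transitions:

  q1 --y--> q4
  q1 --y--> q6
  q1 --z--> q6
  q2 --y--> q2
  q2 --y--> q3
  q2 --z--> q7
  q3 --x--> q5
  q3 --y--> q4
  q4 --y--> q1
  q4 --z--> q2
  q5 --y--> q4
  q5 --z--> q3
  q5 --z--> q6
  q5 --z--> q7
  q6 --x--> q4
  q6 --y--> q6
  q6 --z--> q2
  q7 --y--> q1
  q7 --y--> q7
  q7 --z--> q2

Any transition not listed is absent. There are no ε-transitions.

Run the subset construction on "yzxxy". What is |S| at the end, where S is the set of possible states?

Start in {q1}.
Read 'y': {q1} → {q4, q6}.
Read 'z': {q4, q6} → {q2}.
Read 'x': {q2} → ∅.
The set is empty and remains empty for the remaining 2 symbols.
That set has 0 states.

0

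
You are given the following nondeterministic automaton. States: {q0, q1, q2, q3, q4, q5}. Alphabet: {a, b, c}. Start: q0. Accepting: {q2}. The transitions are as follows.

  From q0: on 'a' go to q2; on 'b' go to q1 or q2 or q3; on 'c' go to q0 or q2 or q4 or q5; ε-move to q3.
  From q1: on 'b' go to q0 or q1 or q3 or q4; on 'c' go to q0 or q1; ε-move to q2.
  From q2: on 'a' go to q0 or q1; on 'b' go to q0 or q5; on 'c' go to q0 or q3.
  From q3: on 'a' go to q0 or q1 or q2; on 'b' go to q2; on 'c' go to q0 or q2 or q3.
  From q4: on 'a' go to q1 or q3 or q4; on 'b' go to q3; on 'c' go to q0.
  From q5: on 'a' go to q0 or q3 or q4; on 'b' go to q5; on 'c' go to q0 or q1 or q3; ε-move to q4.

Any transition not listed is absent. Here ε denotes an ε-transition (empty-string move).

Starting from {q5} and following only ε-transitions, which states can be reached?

Begin with {q5}.
ε-move q5 → q4; add q4.

{q4, q5}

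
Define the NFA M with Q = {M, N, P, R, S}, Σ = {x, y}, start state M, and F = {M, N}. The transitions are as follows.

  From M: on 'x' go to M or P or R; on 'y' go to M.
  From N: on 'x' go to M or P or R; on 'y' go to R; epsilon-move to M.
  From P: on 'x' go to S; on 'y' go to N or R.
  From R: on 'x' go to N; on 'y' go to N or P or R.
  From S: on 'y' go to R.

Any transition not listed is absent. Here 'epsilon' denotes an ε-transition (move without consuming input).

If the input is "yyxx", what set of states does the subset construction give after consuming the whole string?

Start in {M}.
Read 'y': M→{M}; now {M}.
Read 'y': M→{M}; now {M}.
Read 'x': M→{M, P, R}; now {M, P, R}.
Read 'x': M→{M, P, R}, P→{S}, R→{N}; now {M, N, P, R, S}.

{M, N, P, R, S}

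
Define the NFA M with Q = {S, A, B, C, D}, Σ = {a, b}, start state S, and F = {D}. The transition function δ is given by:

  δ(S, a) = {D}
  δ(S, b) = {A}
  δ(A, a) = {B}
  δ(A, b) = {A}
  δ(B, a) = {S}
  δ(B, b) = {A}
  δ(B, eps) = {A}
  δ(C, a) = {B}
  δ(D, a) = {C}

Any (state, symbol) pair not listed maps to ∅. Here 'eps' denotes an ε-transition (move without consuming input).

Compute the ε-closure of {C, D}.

{C, D}

Begin with {C, D}.
No ε-moves leave this set, so the closure equals the set itself.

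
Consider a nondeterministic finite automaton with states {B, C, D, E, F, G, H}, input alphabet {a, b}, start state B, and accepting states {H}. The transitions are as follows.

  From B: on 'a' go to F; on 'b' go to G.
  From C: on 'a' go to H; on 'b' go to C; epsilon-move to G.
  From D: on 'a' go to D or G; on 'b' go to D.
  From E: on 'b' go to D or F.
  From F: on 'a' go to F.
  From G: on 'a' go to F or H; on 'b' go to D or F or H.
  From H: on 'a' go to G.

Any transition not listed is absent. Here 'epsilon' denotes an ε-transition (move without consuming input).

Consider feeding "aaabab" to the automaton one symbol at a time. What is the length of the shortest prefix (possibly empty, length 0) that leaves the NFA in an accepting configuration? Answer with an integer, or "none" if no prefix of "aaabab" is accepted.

Start in {B}.
Read 'a': B→{F}; now {F}.
Read 'a': F→{F}; now {F}.
Read 'a': F→{F}; now {F}.
Read 'b': F→∅; now ∅.
The set is empty and remains empty for the remaining 2 symbols.
No reachable set along the way intersects F.

none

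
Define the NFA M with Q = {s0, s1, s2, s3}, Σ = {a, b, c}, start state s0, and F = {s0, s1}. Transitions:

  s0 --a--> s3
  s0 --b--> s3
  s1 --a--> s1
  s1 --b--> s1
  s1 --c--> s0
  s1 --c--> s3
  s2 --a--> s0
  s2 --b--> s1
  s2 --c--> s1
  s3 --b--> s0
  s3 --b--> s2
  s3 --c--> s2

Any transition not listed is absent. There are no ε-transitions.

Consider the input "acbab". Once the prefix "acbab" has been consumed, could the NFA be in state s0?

No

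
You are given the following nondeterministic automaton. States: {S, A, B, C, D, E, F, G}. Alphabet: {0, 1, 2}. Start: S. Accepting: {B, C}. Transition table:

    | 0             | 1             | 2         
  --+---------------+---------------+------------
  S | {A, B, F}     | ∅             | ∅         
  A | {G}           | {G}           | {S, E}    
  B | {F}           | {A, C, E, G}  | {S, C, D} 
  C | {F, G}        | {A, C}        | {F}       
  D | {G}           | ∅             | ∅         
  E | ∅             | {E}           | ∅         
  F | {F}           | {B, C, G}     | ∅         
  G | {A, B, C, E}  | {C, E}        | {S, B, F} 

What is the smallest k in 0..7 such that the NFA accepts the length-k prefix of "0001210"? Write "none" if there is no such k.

1

Start in {S}.
Read '0': S→{A, B, F}; now {A, B, F}.
None of the earlier sets intersect F, but {A, B, F} does.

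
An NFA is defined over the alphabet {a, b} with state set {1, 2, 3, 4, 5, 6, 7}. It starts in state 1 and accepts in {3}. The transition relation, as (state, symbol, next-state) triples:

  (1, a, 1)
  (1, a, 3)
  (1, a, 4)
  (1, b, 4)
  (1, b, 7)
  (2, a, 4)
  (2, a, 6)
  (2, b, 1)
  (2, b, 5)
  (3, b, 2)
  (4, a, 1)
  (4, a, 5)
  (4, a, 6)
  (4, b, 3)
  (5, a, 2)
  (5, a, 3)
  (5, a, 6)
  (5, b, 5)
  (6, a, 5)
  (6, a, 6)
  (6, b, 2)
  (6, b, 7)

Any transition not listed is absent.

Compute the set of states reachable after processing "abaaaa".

Start in {1}.
Read 'a': {1} → {1, 3, 4}.
Read 'b': {1, 3, 4} → {2, 3, 4, 7}.
Read 'a': {2, 3, 4, 7} → {1, 4, 5, 6}.
Read 'a': {1, 4, 5, 6} → {1, 2, 3, 4, 5, 6}.
Read 'a': {1, 2, 3, 4, 5, 6} → {1, 2, 3, 4, 5, 6}.
Read 'a': {1, 2, 3, 4, 5, 6} → {1, 2, 3, 4, 5, 6}.

{1, 2, 3, 4, 5, 6}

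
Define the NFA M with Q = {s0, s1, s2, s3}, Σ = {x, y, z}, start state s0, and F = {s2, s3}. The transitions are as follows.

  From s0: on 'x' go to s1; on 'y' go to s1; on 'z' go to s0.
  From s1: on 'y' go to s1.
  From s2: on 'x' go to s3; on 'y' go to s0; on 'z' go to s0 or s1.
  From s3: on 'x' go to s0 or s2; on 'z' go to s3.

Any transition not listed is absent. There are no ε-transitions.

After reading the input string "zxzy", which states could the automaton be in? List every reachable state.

Start in {s0}.
Read 'z': s0→{s0}; now {s0}.
Read 'x': s0→{s1}; now {s1}.
Read 'z': s1→∅; now ∅.
The set is empty and remains empty for the remaining 1 symbol.

∅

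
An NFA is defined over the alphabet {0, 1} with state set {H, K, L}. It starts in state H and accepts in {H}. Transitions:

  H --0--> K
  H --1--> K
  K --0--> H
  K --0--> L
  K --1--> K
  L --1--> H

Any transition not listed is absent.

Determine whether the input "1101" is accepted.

Yes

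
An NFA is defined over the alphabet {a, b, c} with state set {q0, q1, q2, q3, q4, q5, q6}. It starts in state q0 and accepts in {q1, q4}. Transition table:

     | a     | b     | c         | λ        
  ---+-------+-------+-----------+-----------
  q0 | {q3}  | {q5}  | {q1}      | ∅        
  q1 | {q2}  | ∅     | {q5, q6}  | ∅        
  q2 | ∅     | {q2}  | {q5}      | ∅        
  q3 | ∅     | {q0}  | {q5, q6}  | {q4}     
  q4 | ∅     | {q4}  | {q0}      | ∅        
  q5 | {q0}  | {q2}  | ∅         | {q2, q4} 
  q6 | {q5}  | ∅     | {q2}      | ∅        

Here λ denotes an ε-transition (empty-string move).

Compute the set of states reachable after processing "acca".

{q0, q2, q3, q4}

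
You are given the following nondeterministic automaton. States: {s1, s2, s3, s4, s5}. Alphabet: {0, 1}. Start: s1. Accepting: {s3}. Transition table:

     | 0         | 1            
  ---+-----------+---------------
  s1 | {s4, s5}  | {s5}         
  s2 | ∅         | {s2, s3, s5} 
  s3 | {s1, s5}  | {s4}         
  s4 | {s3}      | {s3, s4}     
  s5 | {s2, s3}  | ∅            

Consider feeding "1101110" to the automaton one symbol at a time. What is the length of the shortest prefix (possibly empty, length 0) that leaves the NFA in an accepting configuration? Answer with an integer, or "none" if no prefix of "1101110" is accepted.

none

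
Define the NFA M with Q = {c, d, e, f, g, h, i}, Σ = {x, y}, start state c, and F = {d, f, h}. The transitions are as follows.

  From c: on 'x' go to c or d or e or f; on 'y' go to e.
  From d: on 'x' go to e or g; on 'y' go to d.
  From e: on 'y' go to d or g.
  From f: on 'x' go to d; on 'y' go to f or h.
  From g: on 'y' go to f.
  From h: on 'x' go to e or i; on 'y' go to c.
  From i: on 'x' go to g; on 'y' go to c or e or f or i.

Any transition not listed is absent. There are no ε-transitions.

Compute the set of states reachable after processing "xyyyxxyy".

Start in {c}.
Read 'x': c→{c, d, e, f}; now {c, d, e, f}.
Read 'y': c→{e}, d→{d}, e→{d, g}, f→{f, h}; now {d, e, f, g, h}.
Read 'y': d→{d}, e→{d, g}, f→{f, h}, g→{f}, h→{c}; now {c, d, f, g, h}.
Read 'y': c→{e}, d→{d}, f→{f, h}, g→{f}, h→{c}; now {c, d, e, f, h}.
Read 'x': c→{c, d, e, f}, d→{e, g}, e→∅, f→{d}, h→{e, i}; now {c, d, e, f, g, i}.
Read 'x': c→{c, d, e, f}, d→{e, g}, e→∅, f→{d}, g→∅, i→{g}; now {c, d, e, f, g}.
Read 'y': c→{e}, d→{d}, e→{d, g}, f→{f, h}, g→{f}; now {d, e, f, g, h}.
Read 'y': d→{d}, e→{d, g}, f→{f, h}, g→{f}, h→{c}; now {c, d, f, g, h}.

{c, d, f, g, h}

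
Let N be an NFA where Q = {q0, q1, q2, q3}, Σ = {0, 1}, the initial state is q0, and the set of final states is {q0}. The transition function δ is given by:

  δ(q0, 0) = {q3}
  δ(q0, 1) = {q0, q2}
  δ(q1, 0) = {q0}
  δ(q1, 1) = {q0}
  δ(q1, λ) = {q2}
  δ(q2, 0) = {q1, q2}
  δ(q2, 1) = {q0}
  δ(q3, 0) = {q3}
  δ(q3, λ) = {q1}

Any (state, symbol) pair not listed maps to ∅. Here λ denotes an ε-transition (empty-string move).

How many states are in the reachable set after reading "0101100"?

Start in {q0}.
Read '0': {q0} → {q1, q2, q3}.
Read '1': {q1, q2, q3} → {q0}.
Read '0': {q0} → {q1, q2, q3}.
Read '1': {q1, q2, q3} → {q0}.
Read '1': {q0} → {q0, q2}.
Read '0': {q0, q2} → {q1, q2, q3}.
Read '0': {q1, q2, q3} → {q0, q1, q2, q3}.
That set has 4 states.

4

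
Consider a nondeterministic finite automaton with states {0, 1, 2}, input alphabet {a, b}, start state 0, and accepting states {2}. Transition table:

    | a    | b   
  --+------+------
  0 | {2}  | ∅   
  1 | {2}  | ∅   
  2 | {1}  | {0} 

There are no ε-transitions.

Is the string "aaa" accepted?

Start in {0}.
Read 'a': 0→{2}; now {2}.
Read 'a': 2→{1}; now {1}.
Read 'a': 1→{2}; now {2}.
The final set {2} contains the accepting state 2.

Yes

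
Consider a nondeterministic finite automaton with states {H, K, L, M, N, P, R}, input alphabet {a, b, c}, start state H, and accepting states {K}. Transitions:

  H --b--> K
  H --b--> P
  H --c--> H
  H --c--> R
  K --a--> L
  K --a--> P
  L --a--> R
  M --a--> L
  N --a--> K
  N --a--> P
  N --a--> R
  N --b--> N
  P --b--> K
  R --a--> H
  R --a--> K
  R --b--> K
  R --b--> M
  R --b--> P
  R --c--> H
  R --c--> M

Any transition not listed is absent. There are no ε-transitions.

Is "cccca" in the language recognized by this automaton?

Start in {H}.
Read 'c': H→{H, R}; now {H, R}.
Read 'c': H→{H, R}, R→{H, M}; now {H, M, R}.
Read 'c': H→{H, R}, M→∅, R→{H, M}; now {H, M, R}.
Read 'c': H→{H, R}, M→∅, R→{H, M}; now {H, M, R}.
Read 'a': H→∅, M→{L}, R→{H, K}; now {H, K, L}.
The final set {H, K, L} contains the accepting state K.

Yes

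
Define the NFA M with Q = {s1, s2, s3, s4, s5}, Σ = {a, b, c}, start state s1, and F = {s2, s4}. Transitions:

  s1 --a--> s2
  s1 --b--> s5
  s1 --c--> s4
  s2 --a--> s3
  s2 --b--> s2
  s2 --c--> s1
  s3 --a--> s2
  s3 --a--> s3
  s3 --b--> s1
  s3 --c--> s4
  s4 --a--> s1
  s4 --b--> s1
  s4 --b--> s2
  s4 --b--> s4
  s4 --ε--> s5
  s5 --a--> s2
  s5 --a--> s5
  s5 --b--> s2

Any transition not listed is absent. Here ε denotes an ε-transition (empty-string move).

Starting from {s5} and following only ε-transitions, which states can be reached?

Begin with {s5}.
No ε-moves leave this set, so the closure equals the set itself.

{s5}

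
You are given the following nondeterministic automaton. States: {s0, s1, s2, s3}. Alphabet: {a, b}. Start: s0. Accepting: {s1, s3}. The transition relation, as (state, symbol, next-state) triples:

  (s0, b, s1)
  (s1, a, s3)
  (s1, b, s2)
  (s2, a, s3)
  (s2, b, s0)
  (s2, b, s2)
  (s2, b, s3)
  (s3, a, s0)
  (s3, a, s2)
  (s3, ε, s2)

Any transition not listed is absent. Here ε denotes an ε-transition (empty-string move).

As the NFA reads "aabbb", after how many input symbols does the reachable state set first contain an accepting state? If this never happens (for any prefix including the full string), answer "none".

Start in {s0}.
Read 'a': {s0} → ∅.
The set is empty and remains empty for the remaining 4 symbols.
No reachable set along the way intersects F.

none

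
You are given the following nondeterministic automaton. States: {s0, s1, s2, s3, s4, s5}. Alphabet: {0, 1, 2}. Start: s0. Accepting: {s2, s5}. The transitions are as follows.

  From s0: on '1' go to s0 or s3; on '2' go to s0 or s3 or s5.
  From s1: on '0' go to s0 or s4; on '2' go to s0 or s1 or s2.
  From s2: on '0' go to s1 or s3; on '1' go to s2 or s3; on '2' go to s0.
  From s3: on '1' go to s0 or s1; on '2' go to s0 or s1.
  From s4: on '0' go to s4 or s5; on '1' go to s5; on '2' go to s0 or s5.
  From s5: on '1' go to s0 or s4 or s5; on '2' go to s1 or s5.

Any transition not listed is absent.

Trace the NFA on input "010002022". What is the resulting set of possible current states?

Start in {s0}.
Read '0': s0→∅; now ∅.
The set is empty and remains empty for the remaining 8 symbols.

∅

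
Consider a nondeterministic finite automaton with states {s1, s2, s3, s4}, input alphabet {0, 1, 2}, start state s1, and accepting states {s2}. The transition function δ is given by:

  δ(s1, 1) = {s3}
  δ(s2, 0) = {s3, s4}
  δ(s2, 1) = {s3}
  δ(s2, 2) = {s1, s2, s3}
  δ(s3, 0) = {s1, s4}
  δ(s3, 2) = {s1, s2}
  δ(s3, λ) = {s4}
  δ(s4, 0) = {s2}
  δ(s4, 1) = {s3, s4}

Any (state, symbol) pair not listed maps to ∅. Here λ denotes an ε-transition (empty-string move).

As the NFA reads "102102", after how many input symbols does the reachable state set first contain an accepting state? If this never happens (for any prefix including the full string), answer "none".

Start in {s1}.
Read '1': {s1} → {s3, s4}.
Read '0': {s3, s4} → {s1, s2, s4}.
None of the earlier sets intersect F, but {s1, s2, s4} does.

2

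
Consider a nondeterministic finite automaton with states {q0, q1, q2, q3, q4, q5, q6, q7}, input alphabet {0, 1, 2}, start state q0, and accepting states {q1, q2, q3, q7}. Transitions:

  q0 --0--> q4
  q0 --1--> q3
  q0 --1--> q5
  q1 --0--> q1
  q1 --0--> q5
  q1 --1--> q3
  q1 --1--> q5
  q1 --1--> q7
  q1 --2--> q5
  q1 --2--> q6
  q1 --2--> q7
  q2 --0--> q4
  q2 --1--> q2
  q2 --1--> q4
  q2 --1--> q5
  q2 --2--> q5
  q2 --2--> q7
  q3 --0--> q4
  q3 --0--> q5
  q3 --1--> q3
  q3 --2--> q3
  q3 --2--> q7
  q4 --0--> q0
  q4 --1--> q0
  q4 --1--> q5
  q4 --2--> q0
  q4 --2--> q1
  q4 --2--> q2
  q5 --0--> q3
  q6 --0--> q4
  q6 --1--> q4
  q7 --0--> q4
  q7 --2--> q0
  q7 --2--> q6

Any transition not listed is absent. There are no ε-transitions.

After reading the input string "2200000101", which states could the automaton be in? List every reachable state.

∅

Start in {q0}.
Read '2': q0→∅; now ∅.
The set is empty and remains empty for the remaining 9 symbols.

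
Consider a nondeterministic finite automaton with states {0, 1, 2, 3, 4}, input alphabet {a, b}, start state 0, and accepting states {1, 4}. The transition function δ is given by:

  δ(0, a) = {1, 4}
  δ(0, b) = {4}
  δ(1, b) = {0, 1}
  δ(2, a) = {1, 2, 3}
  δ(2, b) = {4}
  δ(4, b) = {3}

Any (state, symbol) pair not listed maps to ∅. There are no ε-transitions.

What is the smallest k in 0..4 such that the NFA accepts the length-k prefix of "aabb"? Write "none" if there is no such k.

Start in {0}.
Read 'a': {0} → {1, 4}.
None of the earlier sets intersect F, but {1, 4} does.

1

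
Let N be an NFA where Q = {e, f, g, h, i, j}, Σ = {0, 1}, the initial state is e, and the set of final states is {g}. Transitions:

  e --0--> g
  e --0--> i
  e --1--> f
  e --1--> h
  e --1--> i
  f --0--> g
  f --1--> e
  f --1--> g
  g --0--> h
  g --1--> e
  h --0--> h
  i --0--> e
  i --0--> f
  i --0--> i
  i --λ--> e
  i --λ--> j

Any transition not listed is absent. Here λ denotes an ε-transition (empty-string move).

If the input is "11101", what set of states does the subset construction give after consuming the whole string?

{e, f, g, h, i, j}

Start in {e}.
Read '1': {e} → {e, f, h, i, j}.
Read '1': {e, f, h, i, j} → {e, f, g, h, i, j}.
Read '1': {e, f, g, h, i, j} → {e, f, g, h, i, j}.
Read '0': {e, f, g, h, i, j} → {e, f, g, h, i, j}.
Read '1': {e, f, g, h, i, j} → {e, f, g, h, i, j}.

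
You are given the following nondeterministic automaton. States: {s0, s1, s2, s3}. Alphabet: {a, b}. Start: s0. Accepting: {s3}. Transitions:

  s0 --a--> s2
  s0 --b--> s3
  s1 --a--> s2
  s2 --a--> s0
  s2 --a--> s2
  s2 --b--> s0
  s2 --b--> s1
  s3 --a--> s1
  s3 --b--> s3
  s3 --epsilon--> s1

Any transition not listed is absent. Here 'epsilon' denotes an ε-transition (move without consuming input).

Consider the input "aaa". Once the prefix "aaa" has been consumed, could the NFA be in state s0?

Start in {s0}.
Read 'a': {s0} → {s2}.
Read 'a': {s2} → {s0, s2}.
Read 'a': {s0, s2} → {s0, s2}.
State s0 is in {s0, s2}.

Yes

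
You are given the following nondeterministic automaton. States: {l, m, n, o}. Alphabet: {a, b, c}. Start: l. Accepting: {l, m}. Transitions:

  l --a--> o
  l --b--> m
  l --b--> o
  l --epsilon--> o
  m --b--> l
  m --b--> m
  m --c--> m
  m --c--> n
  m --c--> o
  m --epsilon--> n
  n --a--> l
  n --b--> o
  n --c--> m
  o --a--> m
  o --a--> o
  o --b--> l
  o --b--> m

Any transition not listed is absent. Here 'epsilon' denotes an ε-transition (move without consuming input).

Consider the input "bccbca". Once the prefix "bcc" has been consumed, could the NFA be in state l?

Start: ε-closure({l}) = {l, o}.
Read 'b': l→{m, o}, o→{l, m}; union {l, m, o}; ε-closure = {l, m, n, o}.
Read 'c': l→∅, m→{m, n, o}, n→{m}, o→∅; now {m, n, o}.
Read 'c': m→{m, n, o}, n→{m}, o→∅; now {m, n, o}.
State l is not in {m, n, o}.

No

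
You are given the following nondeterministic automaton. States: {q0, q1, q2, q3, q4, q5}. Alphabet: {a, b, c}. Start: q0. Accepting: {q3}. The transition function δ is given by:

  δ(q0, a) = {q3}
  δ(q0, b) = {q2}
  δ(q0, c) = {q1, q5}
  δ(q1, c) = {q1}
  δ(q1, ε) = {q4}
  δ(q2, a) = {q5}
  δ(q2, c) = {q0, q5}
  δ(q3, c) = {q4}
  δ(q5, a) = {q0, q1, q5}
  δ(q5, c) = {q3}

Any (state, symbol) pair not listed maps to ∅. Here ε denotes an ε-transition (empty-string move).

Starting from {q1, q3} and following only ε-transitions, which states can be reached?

{q1, q3, q4}

Begin with {q1, q3}.
ε-move q1 → q4; add q4.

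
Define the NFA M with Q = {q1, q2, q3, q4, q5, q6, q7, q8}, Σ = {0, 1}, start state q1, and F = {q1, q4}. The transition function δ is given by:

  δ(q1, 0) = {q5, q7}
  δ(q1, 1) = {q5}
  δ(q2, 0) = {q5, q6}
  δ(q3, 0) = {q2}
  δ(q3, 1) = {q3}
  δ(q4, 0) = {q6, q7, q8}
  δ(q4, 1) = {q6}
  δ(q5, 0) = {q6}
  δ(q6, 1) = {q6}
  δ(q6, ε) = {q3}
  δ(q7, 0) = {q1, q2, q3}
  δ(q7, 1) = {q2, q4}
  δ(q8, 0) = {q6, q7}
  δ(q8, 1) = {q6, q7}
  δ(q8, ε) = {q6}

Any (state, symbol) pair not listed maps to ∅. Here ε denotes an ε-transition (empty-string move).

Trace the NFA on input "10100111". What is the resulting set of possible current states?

{q3, q6}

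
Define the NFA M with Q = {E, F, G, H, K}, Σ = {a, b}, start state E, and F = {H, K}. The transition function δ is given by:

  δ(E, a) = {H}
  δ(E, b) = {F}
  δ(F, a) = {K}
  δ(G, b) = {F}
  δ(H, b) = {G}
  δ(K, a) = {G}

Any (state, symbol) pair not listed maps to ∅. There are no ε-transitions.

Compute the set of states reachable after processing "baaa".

Start in {E}.
Read 'b': {E} → {F}.
Read 'a': {F} → {K}.
Read 'a': {K} → {G}.
Read 'a': {G} → ∅.

∅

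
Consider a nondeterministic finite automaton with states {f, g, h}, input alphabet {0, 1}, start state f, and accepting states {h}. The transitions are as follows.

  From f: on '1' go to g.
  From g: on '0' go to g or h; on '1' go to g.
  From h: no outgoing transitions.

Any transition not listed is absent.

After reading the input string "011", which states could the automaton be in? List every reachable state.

∅

Start in {f}.
Read '0': f→∅; now ∅.
The set is empty and remains empty for the remaining 2 symbols.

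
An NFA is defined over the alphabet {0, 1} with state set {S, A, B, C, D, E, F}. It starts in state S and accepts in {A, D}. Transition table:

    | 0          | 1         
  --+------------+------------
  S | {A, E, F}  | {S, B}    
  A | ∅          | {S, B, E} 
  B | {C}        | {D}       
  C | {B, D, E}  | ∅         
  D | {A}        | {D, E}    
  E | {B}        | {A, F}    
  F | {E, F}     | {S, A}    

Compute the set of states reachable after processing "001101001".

{S, A, D, E, F}

Start in {S}.
Read '0': S→{A, E, F}; now {A, E, F}.
Read '0': A→∅, E→{B}, F→{E, F}; now {B, E, F}.
Read '1': B→{D}, E→{A, F}, F→{S, A}; now {S, A, D, F}.
Read '1': S→{S, B}, A→{S, B, E}, D→{D, E}, F→{S, A}; now {S, A, B, D, E}.
Read '0': S→{A, E, F}, A→∅, B→{C}, D→{A}, E→{B}; now {A, B, C, E, F}.
Read '1': A→{S, B, E}, B→{D}, C→∅, E→{A, F}, F→{S, A}; now {S, A, B, D, E, F}.
Read '0': S→{A, E, F}, A→∅, B→{C}, D→{A}, E→{B}, F→{E, F}; now {A, B, C, E, F}.
Read '0': A→∅, B→{C}, C→{B, D, E}, E→{B}, F→{E, F}; now {B, C, D, E, F}.
Read '1': B→{D}, C→∅, D→{D, E}, E→{A, F}, F→{S, A}; now {S, A, D, E, F}.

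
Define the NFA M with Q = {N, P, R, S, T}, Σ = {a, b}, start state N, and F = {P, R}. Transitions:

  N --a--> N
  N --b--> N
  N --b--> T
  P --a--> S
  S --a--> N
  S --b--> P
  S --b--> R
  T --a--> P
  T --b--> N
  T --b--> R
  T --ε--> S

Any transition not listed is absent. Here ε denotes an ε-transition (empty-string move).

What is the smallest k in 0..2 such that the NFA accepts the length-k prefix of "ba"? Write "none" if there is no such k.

2

Start in {N}.
Read 'b': {N} → {N, S, T}.
Read 'a': {N, S, T} → {N, P}.
None of the earlier sets intersect F, but {N, P} does.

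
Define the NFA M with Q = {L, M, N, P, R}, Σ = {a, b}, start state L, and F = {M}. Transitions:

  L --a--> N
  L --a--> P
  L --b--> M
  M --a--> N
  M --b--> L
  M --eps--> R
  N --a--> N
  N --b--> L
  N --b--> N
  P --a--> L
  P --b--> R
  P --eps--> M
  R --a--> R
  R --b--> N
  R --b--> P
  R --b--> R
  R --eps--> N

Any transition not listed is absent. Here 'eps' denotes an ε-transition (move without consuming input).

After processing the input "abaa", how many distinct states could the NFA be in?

5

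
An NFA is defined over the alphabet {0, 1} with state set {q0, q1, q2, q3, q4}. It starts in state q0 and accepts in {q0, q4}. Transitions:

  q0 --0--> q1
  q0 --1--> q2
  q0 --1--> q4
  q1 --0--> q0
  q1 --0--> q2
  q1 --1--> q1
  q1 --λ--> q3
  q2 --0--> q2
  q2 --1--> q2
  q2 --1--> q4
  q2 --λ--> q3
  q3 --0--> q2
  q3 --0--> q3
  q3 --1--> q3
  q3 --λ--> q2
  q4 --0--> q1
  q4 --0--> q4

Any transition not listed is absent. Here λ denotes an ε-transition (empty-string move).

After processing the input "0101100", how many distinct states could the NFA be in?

Start in {q0}.
Read '0': q0→{q1}; union {q1}; ε-closure = {q1, q2, q3}.
Read '1': q1→{q1}, q2→{q2, q4}, q3→{q3}; now {q1, q2, q3, q4}.
Read '0': q1→{q0, q2}, q2→{q2}, q3→{q2, q3}, q4→{q1, q4}; now {q0, q1, q2, q3, q4}.
Read '1': q0→{q2, q4}, q1→{q1}, q2→{q2, q4}, q3→{q3}, q4→∅; now {q1, q2, q3, q4}.
Read '1': q1→{q1}, q2→{q2, q4}, q3→{q3}, q4→∅; now {q1, q2, q3, q4}.
Read '0': q1→{q0, q2}, q2→{q2}, q3→{q2, q3}, q4→{q1, q4}; now {q0, q1, q2, q3, q4}.
Read '0': q0→{q1}, q1→{q0, q2}, q2→{q2}, q3→{q2, q3}, q4→{q1, q4}; now {q0, q1, q2, q3, q4}.
That set has 5 states.

5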